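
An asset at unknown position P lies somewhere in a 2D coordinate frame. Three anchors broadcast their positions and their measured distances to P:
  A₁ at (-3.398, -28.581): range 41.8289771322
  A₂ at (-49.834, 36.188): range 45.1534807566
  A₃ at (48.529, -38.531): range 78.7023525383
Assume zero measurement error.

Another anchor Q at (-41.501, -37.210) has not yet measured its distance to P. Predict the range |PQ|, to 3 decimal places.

eq1: (x + 3.398)² + (y + 28.581)² = 41.8289771322²
eq2: (x + 49.834)² + (y − 36.188)² = 45.1534807566²
eq3: (x − 48.529)² + (y + 38.531)² = 78.7023525383²
eq1−eq3, eq1−eq2 (x²,y² cancel):
  103.854·x − 19.900·y = -1433.115130
  -92.872·x + 129.538·y = 2675.405438
det = 103.854·129.538 − -19.900·-92.872 = 11604.886652
x = (-1433.115130·129.538 − -19.900·2675.405438) / 11604.886652 = -11.409185
y = (103.854·2675.405438 − -1433.115130·-92.872) / 11604.886652 = 12.473649
|P − Q| = √((-11.409185 − -41.501)² + (12.473649 − -37.210)²) = 58.085991

58.086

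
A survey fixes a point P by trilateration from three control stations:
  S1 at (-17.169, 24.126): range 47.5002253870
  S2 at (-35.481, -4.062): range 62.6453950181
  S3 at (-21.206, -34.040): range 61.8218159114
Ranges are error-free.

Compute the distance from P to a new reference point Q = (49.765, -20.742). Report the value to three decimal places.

34.975

eq1: (x + 17.169)² + (y − 24.126)² = 47.5002253870²
eq2: (x + 35.481)² + (y + 4.062)² = 62.6453950181²
eq3: (x + 21.206)² + (y + 34.040)² = 61.8218159114²
eq2−eq3, eq2−eq1 (x²,y² cancel):
  28.550·x − 59.956·y = 435.523425
  36.624·x + 56.376·y = 1269.611337
det = 28.550·56.376 − -59.956·36.624 = 3805.363344
x = (435.523425·56.376 − -59.956·1269.611337) / 3805.363344 = 26.455788
y = (28.550·1269.611337 − 435.523425·36.624) / 3805.363344 = 5.333733
|P − Q| = √((26.455788 − 49.765)² + (5.333733 − -20.742)²) = 34.975180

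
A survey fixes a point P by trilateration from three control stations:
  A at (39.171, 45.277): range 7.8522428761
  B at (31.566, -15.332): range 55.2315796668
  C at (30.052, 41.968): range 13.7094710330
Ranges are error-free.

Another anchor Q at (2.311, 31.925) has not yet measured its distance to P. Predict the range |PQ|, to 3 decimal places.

eq1: (x − 39.171)² + (y − 45.277)² = 7.8522428761²
eq2: (x − 31.566)² + (y + 15.332)² = 55.2315796668²
eq3: (x − 30.052)² + (y − 41.968)² = 13.7094710330²
eq2−eq1, eq2−eq3 (x²,y² cancel):
  15.210·x + 121.218·y = 5341.761064
  -3.028·x + 114.600·y = 4295.530944
det = 15.210·114.600 − 121.218·-3.028 = 2110.114104
x = (5341.761064·114.600 − 121.218·4295.530944) / 2110.114104 = 43.348437
y = (15.210·4295.530944 − 5341.761064·-3.028) / 2110.114104 = 38.628185
|P − Q| = √((43.348437 − 2.311)² + (38.628185 − 31.925)²) = 41.581293

41.581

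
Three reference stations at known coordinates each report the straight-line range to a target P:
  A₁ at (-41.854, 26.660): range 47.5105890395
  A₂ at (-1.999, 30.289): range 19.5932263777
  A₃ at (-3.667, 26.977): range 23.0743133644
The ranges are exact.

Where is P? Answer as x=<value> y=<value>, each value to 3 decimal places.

x=-0.367 y=49.814

eq1: (x + 41.854)² + (y − 26.660)² = 47.5105890395²
eq2: (x + 1.999)² + (y − 30.289)² = 19.5932263777²
eq3: (x + 3.667)² + (y − 26.977)² = 23.0743133644²
eq1−eq3, eq1−eq2 (x²,y² cancel):
  76.374·x + 0.634·y = 3.524636
  79.710·x + 7.258·y = 332.268157
det = 76.374·7.258 − 0.634·79.710 = 503.786352
x = (3.524636·7.258 − 0.634·332.268157) / 503.786352 = -0.367370
y = (76.374·332.268157 − 3.524636·79.710) / 503.786352 = 49.814171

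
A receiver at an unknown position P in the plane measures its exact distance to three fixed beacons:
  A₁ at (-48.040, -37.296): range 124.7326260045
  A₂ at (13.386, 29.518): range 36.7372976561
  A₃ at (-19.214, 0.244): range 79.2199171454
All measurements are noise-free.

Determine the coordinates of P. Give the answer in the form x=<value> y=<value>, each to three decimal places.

x=47.690 y=42.667

eq1: (x + 48.040)² + (y + 37.296)² = 124.7326260045²
eq2: (x − 13.386)² + (y − 29.518)² = 36.7372976561²
eq3: (x + 19.214)² + (y − 0.244)² = 79.2199171454²
eq3−eq2, eq3−eq1 (x²,y² cancel):
  65.200·x + 58.548·y = 5607.426221
  -57.652·x − 75.080·y = -5952.836833
det = 65.200·-75.080 − 58.548·-57.652 = -1519.806704
x = (5607.426221·-75.080 − 58.548·-5952.836833) / -1519.806704 = 47.689532
y = (65.200·-5952.836833 − 5607.426221·-57.652) / -1519.806704 = 42.667021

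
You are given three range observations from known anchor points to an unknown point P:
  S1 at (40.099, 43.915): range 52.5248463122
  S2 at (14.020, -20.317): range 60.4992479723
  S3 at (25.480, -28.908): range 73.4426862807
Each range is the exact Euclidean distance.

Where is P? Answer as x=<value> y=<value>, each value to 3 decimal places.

x=-11.575 y=34.501

eq1: (x − 40.099)² + (y − 43.915)² = 52.5248463122²
eq2: (x − 14.020)² + (y + 20.317)² = 60.4992479723²
eq3: (x − 25.480)² + (y + 28.908)² = 73.4426862807²
eq2−eq1, eq2−eq3 (x²,y² cancel):
  52.158·x + 128.464·y = 3828.415662
  22.920·x − 17.182·y = -858.107188
det = 52.158·-17.182 − 128.464·22.920 = -3840.573636
x = (3828.415662·-17.182 − 128.464·-858.107188) / -3840.573636 = -11.575366
y = (52.158·-858.107188 − 3828.415662·22.920) / -3840.573636 = 34.501211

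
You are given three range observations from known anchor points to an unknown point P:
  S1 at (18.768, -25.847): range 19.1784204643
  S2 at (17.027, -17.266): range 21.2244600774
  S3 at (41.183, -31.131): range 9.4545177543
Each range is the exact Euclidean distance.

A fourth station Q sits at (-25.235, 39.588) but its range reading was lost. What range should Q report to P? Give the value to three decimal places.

88.265

eq1: (x − 18.768)² + (y + 25.847)² = 19.1784204643²
eq2: (x − 17.027)² + (y + 17.266)² = 21.2244600774²
eq3: (x − 41.183)² + (y + 31.131)² = 9.4545177543²
eq1−eq2, eq1−eq3 (x²,y² cancel):
  -3.482·x + 17.162·y = -514.937642
  44.830·x − 10.568·y = 1923.297323
det = -3.482·-10.568 − 17.162·44.830 = -732.574684
x = (-514.937642·-10.568 − 17.162·1923.297323) / -732.574684 = 37.628611
y = (-3.482·1923.297323 − -514.937642·44.830) / -732.574684 = -22.370051
|P − Q| = √((37.628611 − -25.235)² + (-22.370051 − 39.588)²) = 88.264566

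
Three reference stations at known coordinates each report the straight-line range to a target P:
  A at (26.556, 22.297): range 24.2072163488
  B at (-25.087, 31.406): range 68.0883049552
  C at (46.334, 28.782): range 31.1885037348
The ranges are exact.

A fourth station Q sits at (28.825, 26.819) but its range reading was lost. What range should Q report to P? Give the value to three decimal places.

eq1: (x − 26.556)² + (y − 22.297)² = 24.2072163488²
eq2: (x + 25.087)² + (y − 31.406)² = 68.0883049552²
eq3: (x − 46.334)² + (y − 28.782)² = 31.1885037348²
eq3−eq2, eq3−eq1 (x²,y² cancel):
  -142.842·x + 5.248·y = -5022.843181
  -39.556·x − 12.970·y = -1386.132293
det = -142.842·-12.970 − 5.248·-39.556 = 2060.250628
x = (-5022.843181·-12.970 − 5.248·-1386.132293) / 2060.250628 = 35.151402
y = (-142.842·-1386.132293 − -5022.843181·-39.556) / 2060.250628 = -0.332812
|P − Q| = √((35.151402 − 28.825)² + (-0.332812 − 26.819)²) = 27.879101

27.879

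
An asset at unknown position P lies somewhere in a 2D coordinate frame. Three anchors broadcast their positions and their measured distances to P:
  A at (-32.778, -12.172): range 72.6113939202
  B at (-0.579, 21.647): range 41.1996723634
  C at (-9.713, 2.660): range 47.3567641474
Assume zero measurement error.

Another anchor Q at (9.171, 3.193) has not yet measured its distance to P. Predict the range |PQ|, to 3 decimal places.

eq1: (x + 32.778)² + (y + 12.172)² = 72.6113939202²
eq2: (x + 0.579)² + (y − 21.647)² = 41.1996723634²
eq3: (x + 9.713)² + (y − 2.660)² = 47.3567641474²
eq1−eq2, eq1−eq3 (x²,y² cancel):
  64.398·x + 67.638·y = 2821.374506
  46.130·x + 29.664·y = 1908.614518
det = 64.398·29.664 − 67.638·46.130 = -1209.838668
x = (2821.374506·29.664 − 67.638·1908.614518) / -1209.838668 = 37.527000
y = (64.398·1908.614518 − 2821.374506·46.130) / -1209.838668 = 5.983482
|P − Q| = √((37.527000 − 9.171)² + (5.983482 − 3.193)²) = 28.492973

28.493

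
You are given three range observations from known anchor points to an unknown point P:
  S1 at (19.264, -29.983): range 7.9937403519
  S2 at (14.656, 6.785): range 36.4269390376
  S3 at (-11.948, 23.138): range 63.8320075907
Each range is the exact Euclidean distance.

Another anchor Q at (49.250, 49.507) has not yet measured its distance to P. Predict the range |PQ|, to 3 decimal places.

80.223

eq1: (x − 19.264)² + (y + 29.983)² = 7.9937403519²
eq2: (x − 14.656)² + (y − 6.785)² = 36.4269390376²
eq3: (x + 11.948)² + (y − 23.138)² = 63.8320075907²
eq3−eq1, eq3−eq2 (x²,y² cancel):
  62.424·x − 106.242·y = 4602.585545
  53.208·x − 32.706·y = 2330.316118
det = 62.424·-32.706 − -106.242·53.208 = 3611.284992
x = (4602.585545·-32.706 − -106.242·2330.316118) / 3611.284992 = 26.872784
y = (62.424·2330.316118 − 4602.585545·53.208) / 3611.284992 = -27.532227
|P − Q| = √((26.872784 − 49.250)² + (-27.532227 − 49.507)²) = 80.223328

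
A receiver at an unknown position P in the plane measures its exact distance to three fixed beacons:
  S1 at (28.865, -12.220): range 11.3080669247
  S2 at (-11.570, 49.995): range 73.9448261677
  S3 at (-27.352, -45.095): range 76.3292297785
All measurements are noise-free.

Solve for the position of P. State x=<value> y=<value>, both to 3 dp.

x=37.692 y=-5.151

eq1: (x − 28.865)² + (y + 12.220)² = 11.3080669247²
eq2: (x + 11.570)² + (y − 49.995)² = 73.9448261677²
eq3: (x + 27.352)² + (y + 45.095)² = 76.3292297785²
eq2−eq3, eq2−eq1 (x²,y² cancel):
  -31.564·x − 190.180·y = -209.987998
  80.870·x − 124.430·y = 3689.116639
det = -31.564·-124.430 − -190.180·80.870 = 19307.365120
x = (-209.987998·-124.430 − -190.180·3689.116639) / 19307.365120 = 37.691575
y = (-31.564·3689.116639 − -209.987998·80.870) / 19307.365120 = -5.151482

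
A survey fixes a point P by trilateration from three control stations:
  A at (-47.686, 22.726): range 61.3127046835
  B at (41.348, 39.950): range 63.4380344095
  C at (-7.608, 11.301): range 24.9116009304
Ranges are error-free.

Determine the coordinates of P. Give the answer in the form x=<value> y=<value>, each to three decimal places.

eq1: (x + 47.686)² + (y − 22.726)² = 61.3127046835²
eq2: (x − 41.348)² + (y − 39.950)² = 63.4380344095²
eq3: (x + 7.608)² + (y − 11.301)² = 24.9116009304²
eq3−eq1, eq3−eq2 (x²,y² cancel):
  -80.156·x + 22.850·y = -533.828488
  97.912·x + 57.298·y = -283.731010
det = -80.156·57.298 − 22.850·97.912 = -6830.067688
x = (-533.828488·57.298 − 22.850·-283.731010) / -6830.067688 = 3.529109
y = (-80.156·-283.731010 − -533.828488·97.912) / -6830.067688 = -10.982462

x=3.529 y=-10.982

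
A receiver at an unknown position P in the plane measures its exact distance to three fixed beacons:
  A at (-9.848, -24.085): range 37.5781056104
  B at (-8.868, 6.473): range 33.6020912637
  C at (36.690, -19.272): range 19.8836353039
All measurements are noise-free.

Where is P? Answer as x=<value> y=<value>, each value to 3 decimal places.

eq1: (x + 9.848)² + (y + 24.085)² = 37.5781056104²
eq2: (x + 8.868)² + (y − 6.473)² = 33.6020912637²
eq3: (x − 36.690)² + (y + 19.272)² = 19.8836353039²
eq3−eq2, eq3−eq1 (x²,y² cancel):
  -91.116·x + 51.490·y = -2330.766515
  -93.076·x − 9.626·y = -2057.250823
det = -91.116·-9.626 − 51.490·-93.076 = 5669.565856
x = (-2330.766515·-9.626 − 51.490·-2057.250823) / 5669.565856 = 22.640852
y = (-91.116·-2057.250823 − -2330.766515·-93.076) / 5669.565856 = -5.201449

x=22.641 y=-5.201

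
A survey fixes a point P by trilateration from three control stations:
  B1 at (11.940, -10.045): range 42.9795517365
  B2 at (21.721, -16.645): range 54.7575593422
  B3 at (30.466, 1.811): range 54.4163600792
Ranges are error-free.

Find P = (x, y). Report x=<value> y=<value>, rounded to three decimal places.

eq1: (x − 11.940)² + (y + 10.045)² = 42.9795517365²
eq2: (x − 21.721)² + (y + 16.645)² = 54.7575593422²
eq3: (x − 30.466)² + (y − 1.811)² = 54.4163600792²
eq2−eq1, eq2−eq3 (x²,y² cancel):
  -19.562·x + 13.200·y = 645.756197
  17.490·x + 36.912·y = 219.849072
det = -19.562·36.912 − 13.200·17.490 = -952.940544
x = (645.756197·36.912 − 13.200·219.849072) / -952.940544 = -21.967944
y = (-19.562·219.849072 − 645.756197·17.490) / -952.940544 = 16.365096

x=-21.968 y=16.365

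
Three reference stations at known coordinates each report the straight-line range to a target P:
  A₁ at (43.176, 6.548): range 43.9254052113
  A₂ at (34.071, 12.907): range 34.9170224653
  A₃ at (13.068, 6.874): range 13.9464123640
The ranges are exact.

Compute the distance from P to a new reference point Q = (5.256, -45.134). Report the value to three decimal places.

eq1: (x − 43.176)² + (y − 6.548)² = 43.9254052113²
eq2: (x − 34.071)² + (y − 12.907)² = 34.9170224653²
eq3: (x − 13.068)² + (y − 6.874)² = 13.9464123640²
eq3−eq1, eq3−eq2 (x²,y² cancel):
  60.216·x − 0.652·y = -45.920025
  42.006·x + 12.066·y = 84.703150
det = 60.216·12.066 − -0.652·42.006 = 753.954168
x = (-45.920025·12.066 − -0.652·84.703150) / 753.954168 = -0.661638
y = (60.216·84.703150 − -45.920025·42.006) / 753.954168 = 9.323380
|P − Q| = √((-0.661638 − 5.256)² + (9.323380 − -45.134)²) = 54.777958

54.778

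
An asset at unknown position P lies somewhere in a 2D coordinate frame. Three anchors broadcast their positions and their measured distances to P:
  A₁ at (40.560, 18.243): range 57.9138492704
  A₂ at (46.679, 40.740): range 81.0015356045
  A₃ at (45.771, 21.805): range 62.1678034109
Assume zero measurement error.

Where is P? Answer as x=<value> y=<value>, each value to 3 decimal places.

eq1: (x − 40.560)² + (y − 18.243)² = 57.9138492704²
eq2: (x − 46.679)² + (y − 40.740)² = 81.0015356045²
eq3: (x − 45.771)² + (y − 21.805)² = 62.1678034109²
eq1−eq2, eq1−eq3 (x²,y² cancel):
  12.238·x + 44.994·y = -1346.478841
  10.422·x + 7.124·y = 81.699973
det = 12.238·7.124 − 44.994·10.422 = -381.743956
x = (-1346.478841·7.124 − 44.994·81.699973) / -381.743956 = 34.757129
y = (12.238·81.699973 − -1346.478841·10.422) / -381.743956 = -39.379397

x=34.757 y=-39.379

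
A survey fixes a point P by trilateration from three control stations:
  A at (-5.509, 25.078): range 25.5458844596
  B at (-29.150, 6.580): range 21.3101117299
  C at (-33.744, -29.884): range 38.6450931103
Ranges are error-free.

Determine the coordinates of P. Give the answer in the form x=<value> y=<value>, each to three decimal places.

x=-8.959 y=-0.234

eq1: (x + 5.509)² + (y − 25.078)² = 25.5458844596²
eq2: (x + 29.150)² + (y − 6.580)² = 21.3101117299²
eq3: (x + 33.744)² + (y + 29.884)² = 38.6450931103²
eq1−eq2, eq1−eq3 (x²,y² cancel):
  -47.282·x − 36.996·y = 432.235086
  -56.470·x − 109.924·y = 531.604818
det = -47.282·-109.924 − -36.996·-56.470 = 3108.262448
x = (432.235086·-109.924 − -36.996·531.604818) / 3108.262448 = -8.958625
y = (-47.282·531.604818 − 432.235086·-56.470) / 3108.262448 = -0.233900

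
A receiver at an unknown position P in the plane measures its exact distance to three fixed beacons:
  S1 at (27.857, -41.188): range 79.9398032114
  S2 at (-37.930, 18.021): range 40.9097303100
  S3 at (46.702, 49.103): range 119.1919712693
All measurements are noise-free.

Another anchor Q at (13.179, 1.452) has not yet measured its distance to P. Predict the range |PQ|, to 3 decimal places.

eq1: (x − 27.857)² + (y + 41.188)² = 79.9398032114²
eq2: (x + 37.930)² + (y − 18.021)² = 40.9097303100²
eq3: (x − 46.702)² + (y − 49.103)² = 119.1919712693²
eq3−eq2, eq3−eq1 (x²,y² cancel):
  -169.264·x − 62.164·y = 9704.379909
  -37.690·x − 180.582·y = 5696.636258
det = -169.264·-180.582 − -62.164·-37.690 = 28223.070488
x = (9704.379909·-180.582 − -62.164·5696.636258) / 28223.070488 = -49.544951
y = (-169.264·5696.636258 − 9704.379909·-37.690) / 28223.070488 = -21.205253
|P − Q| = √((-49.544951 − 13.179)² + (-21.205253 − 1.452)²) = 66.690667

66.691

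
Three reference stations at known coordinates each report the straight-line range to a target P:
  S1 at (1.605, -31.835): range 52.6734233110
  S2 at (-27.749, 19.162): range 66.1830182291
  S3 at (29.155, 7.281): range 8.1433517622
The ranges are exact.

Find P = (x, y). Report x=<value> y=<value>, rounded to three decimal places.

eq1: (x − 1.605)² + (y + 31.835)² = 52.6734233110²
eq2: (x + 27.749)² + (y − 19.162)² = 66.1830182291²
eq3: (x − 29.155)² + (y − 7.281)² = 8.1433517622²
eq3−eq2, eq3−eq1 (x²,y² cancel):
  -113.808·x + 23.762·y = -4079.715465
  -55.100·x − 78.232·y = -2595.159081
det = -113.808·-78.232 − 23.762·-55.100 = 10212.713656
x = (-4079.715465·-78.232 − 23.762·-2595.159081) / 10212.713656 = 37.289841
y = (-113.808·-2595.159081 − -4079.715465·-55.100) / 10212.713656 = 6.908795

x=37.290 y=6.909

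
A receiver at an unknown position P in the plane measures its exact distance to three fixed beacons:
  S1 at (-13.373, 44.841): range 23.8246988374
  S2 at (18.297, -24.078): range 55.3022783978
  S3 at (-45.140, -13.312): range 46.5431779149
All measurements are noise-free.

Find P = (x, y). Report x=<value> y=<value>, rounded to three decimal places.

eq1: (x + 13.373)² + (y − 44.841)² = 23.8246988374²
eq2: (x − 18.297)² + (y + 24.078)² = 55.3022783978²
eq3: (x + 45.140)² + (y + 13.312)² = 46.5431779149²
eq2−eq1, eq2−eq3 (x²,y² cancel):
  -63.340·x + 137.838·y = 3765.747838
  -126.874·x + 21.532·y = 2192.373237
det = -63.340·21.532 − 137.838·-126.874 = 16124.221532
x = (3765.747838·21.532 − 137.838·2192.373237) / 16124.221532 = -13.712802
y = (-63.340·2192.373237 − 3765.747838·-126.874) / 16124.221532 = 21.018725

x=-13.713 y=21.019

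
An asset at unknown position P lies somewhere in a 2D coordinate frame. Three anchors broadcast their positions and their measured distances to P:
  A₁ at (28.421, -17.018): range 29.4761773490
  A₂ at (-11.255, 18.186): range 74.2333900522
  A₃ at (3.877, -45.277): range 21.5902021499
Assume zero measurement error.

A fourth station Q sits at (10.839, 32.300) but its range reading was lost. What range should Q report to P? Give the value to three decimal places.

eq1: (x − 28.421)² + (y + 17.018)² = 29.4761773490²
eq2: (x + 11.255)² + (y − 18.186)² = 74.2333900522²
eq3: (x − 3.877)² + (y + 45.277)² = 21.5902021499²
eq2−eq1, eq2−eq3 (x²,y² cancel):
  79.352·x − 70.408·y = 5281.711112
  30.264·x − 126.926·y = 6652.091607
det = 79.352·-126.926 − -70.408·30.264 = -7941.004240
x = (5281.711112·-126.926 − -70.408·6652.091607) / -7941.004240 = 25.440863
y = (79.352·6652.091607 − 5281.711112·30.264) / -7941.004240 = -46.343140
|P − Q| = √((25.440863 − 10.839)² + (-46.343140 − 32.300)²) = 79.987235

79.987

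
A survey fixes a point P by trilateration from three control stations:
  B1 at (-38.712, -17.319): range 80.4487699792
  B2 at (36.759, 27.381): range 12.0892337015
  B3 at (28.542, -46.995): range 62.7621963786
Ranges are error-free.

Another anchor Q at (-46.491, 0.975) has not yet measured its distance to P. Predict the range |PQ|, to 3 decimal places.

eq1: (x + 38.712)² + (y + 17.319)² = 80.4487699792²
eq2: (x − 36.759)² + (y − 27.381)² = 12.0892337015²
eq3: (x − 28.542)² + (y + 46.995)² = 62.7621963786²
eq3−eq1, eq3−eq2 (x²,y² cancel):
  -134.508·x + 59.352·y = -3757.520381
  16.434·x + 148.752·y = 2870.711176
det = -134.508·148.752 − 59.352·16.434 = -20983.724784
x = (-3757.520381·148.752 − 59.352·2870.711176) / -20983.724784 = 34.756514
y = (-134.508·2870.711176 − -3757.520381·16.434) / -20983.724784 = 15.458768
|P − Q| = √((34.756514 − -46.491)² + (15.458768 − 0.975)²) = 82.528407

82.528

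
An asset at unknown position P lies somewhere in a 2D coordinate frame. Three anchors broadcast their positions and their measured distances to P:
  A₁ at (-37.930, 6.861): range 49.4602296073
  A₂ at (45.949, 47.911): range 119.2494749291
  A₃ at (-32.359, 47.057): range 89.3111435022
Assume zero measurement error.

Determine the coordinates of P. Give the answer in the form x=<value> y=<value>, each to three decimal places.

x=-32.094 y=-42.254

eq1: (x + 37.930)² + (y − 6.861)² = 49.4602296073²
eq2: (x − 45.949)² + (y − 47.911)² = 119.2494749291²
eq3: (x + 32.359)² + (y − 47.057)² = 89.3111435022²
eq1−eq3, eq1−eq2 (x²,y² cancel):
  11.142·x + 80.392·y = -3754.458132
  167.758·x + 82.100·y = -8853.106657
det = 11.142·82.100 − 80.392·167.758 = -12571.642936
x = (-3754.458132·82.100 − 80.392·-8853.106657) / -12571.642936 = -32.094289
y = (11.142·-8853.106657 − -3754.458132·167.758) / -12571.642936 = -42.253751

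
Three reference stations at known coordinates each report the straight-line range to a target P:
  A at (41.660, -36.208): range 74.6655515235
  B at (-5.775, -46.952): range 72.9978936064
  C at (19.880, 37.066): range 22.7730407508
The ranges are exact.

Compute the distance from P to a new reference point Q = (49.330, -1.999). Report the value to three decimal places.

eq1: (x − 41.660)² + (y + 36.208)² = 74.6655515235²
eq2: (x + 5.775)² + (y + 46.952)² = 72.9978936064²
eq3: (x − 19.880)² + (y − 37.066)² = 22.7730407508²
eq2−eq3, eq2−eq1 (x²,y² cancel):
  51.310·x + 168.036·y = 4341.342913
  94.870·x + 21.488·y = 562.481822
det = 51.310·21.488 − 168.036·94.870 = -14839.026040
x = (4341.342913·21.488 − 168.036·562.481822) / -14839.026040 = 0.082918
y = (51.310·562.481822 − 4341.342913·94.870) / -14839.026040 = 25.810472
|P − Q| = √((0.082918 − 49.330)² + (25.810472 − -1.999)²) = 56.556536

56.557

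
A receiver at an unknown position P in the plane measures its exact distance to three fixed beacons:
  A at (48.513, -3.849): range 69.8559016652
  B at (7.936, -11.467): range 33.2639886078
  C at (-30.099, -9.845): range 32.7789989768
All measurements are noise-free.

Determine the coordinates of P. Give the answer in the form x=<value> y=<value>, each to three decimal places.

eq1: (x − 48.513)² + (y + 3.849)² = 69.8559016652²
eq2: (x − 7.936)² + (y + 11.467)² = 33.2639886078²
eq3: (x + 30.099)² + (y + 9.845)² = 32.7789989768²
eq2−eq3, eq2−eq1 (x²,y² cancel):
  -76.070·x + 3.244·y = 840.431805
  81.154·x + 15.236·y = -1599.500274
det = -76.070·15.236 − 3.244·81.154 = -1422.266096
x = (840.431805·15.236 − 3.244·-1599.500274) / -1422.266096 = -12.651358
y = (-76.070·-1599.500274 − 840.431805·81.154) / -1422.266096 = -37.594641

x=-12.651 y=-37.595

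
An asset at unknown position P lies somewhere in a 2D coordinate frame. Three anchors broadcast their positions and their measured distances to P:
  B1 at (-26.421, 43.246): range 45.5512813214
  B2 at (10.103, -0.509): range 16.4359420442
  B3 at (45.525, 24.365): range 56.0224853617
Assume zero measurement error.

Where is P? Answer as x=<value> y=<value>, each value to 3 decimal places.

x=-6.055 y=2.501

eq1: (x + 26.421)² + (y − 43.246)² = 45.5512813214²
eq2: (x − 10.103)² + (y + 0.509)² = 16.4359420442²
eq3: (x − 45.525)² + (y − 24.365)² = 56.0224853617²
eq1−eq2, eq1−eq3 (x²,y² cancel):
  73.048·x − 87.510·y = -661.177028
  143.892·x − 37.762·y = -965.706543
det = 73.048·-37.762 − -87.510·143.892 = 9833.550344
x = (-661.177028·-37.762 − -87.510·-965.706543) / 9833.550344 = -6.054946
y = (73.048·-965.706543 − -661.177028·143.892) / 9833.550344 = 2.501147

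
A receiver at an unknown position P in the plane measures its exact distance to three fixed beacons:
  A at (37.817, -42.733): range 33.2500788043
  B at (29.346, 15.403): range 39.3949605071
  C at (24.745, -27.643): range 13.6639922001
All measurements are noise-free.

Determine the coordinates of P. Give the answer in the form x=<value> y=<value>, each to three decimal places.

x=13.104 y=-20.488

eq1: (x − 37.817)² + (y + 42.733)² = 33.2500788043²
eq2: (x − 29.346)² + (y − 15.403)² = 39.3949605071²
eq3: (x − 24.745)² + (y + 27.643)² = 13.6639922001²
eq3−eq1, eq3−eq2 (x²,y² cancel):
  26.144·x − 30.180·y = 960.921246
  9.202·x + 86.092·y = -1643.268580
det = 26.144·86.092 − -30.180·9.202 = 2528.505608
x = (960.921246·86.092 − -30.180·-1643.268580) / 2528.505608 = 13.104098
y = (26.144·-1643.268580 − 960.921246·9.202) / 2528.505608 = -20.487995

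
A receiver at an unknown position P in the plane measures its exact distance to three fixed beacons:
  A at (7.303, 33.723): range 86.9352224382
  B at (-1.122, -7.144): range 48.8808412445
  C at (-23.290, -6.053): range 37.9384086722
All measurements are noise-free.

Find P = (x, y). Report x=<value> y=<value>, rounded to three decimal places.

eq1: (x − 7.303)² + (y − 33.723)² = 86.9352224382²
eq2: (x + 1.122)² + (y + 7.144)² = 48.8808412445²
eq3: (x + 23.290)² + (y + 6.053)² = 37.9384086722²
eq3−eq2, eq3−eq1 (x²,y² cancel):
  44.336·x − 2.182·y = -1476.781077
  61.186·x + 79.552·y = -5506.898419
det = 44.336·79.552 − -2.182·61.186 = 3660.525324
x = (-1476.781077·79.552 − -2.182·-5506.898419) / 3660.525324 = -35.376600
y = (44.336·-5506.898419 − -1476.781077·61.186) / 3660.525324 = -42.014604

x=-35.377 y=-42.015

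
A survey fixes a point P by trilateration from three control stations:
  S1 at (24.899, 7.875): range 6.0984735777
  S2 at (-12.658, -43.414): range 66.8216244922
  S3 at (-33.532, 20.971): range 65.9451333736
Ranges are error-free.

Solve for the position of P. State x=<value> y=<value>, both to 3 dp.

eq1: (x − 24.899)² + (y − 7.875)² = 6.0984735777²
eq2: (x + 12.658)² + (y + 43.414)² = 66.8216244922²
eq3: (x + 33.532)² + (y − 20.971)² = 65.9451333736²
eq2−eq1, eq2−eq3 (x²,y² cancel):
  75.114·x + 102.578·y = 3064.913586
  -41.748·x + 128.770·y = -364.453611
det = 75.114·128.770 − 102.578·-41.748 = 13954.856124
x = (3064.913586·128.770 − 102.578·-364.453611) / 13954.856124 = 30.960824
y = (75.114·-364.453611 − 3064.913586·-41.748) / 13954.856124 = 7.207415

x=30.961 y=7.207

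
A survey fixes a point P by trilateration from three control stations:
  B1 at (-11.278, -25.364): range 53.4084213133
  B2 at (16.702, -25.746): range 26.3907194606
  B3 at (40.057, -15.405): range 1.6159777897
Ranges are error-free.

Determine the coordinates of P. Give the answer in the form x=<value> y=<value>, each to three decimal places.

x=41.365 y=-16.354

eq1: (x + 11.278)² + (y + 25.364)² = 53.4084213133²
eq2: (x − 16.702)² + (y + 25.746)² = 26.3907194606²
eq3: (x − 40.057)² + (y + 15.405)² = 1.6159777897²
eq2−eq1, eq2−eq3 (x²,y² cancel):
  -55.960·x + 0.764·y = -2327.276934
  46.710·x + 20.682·y = 1593.922643
det = -55.960·20.682 − 0.764·46.710 = -1193.051160
x = (-2327.276934·20.682 − 0.764·1593.922643) / -1193.051160 = 41.364947
y = (-55.960·1593.922643 − -2327.276934·46.710) / -1193.051160 = -16.354030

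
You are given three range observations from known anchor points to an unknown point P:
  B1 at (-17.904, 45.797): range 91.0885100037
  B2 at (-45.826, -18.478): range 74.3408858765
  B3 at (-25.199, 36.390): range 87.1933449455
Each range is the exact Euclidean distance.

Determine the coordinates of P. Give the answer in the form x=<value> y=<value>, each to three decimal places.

x=26.990 y=-33.460

eq1: (x + 17.904)² + (y − 45.797)² = 91.0885100037²
eq2: (x + 45.826)² + (y + 18.478)² = 74.3408858765²
eq3: (x + 25.199)² + (y − 36.390)² = 87.1933449455²
eq2−eq1, eq2−eq3 (x²,y² cancel):
  55.844·x + 128.550·y = -2794.089677
  41.254·x + 109.736·y = -2558.349149
det = 55.844·109.736 − 128.550·41.254 = 824.895484
x = (-2794.089677·109.736 − 128.550·-2558.349149) / 824.895484 = 26.989550
y = (55.844·-2558.349149 − -2794.089677·41.254) / 824.895484 = -33.460087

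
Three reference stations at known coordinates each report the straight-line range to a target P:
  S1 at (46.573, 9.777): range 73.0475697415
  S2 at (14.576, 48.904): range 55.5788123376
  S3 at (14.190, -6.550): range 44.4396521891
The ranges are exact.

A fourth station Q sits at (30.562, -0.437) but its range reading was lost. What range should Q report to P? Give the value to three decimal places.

58.237

eq1: (x − 46.573)² + (y − 9.777)² = 73.0475697415²
eq2: (x − 14.576)² + (y − 48.904)² = 55.5788123376²
eq3: (x − 14.190)² + (y + 6.550)² = 44.4396521891²
eq3−eq2, eq3−eq1 (x²,y² cancel):
  0.772·x + 110.908·y = 1245.680698
  64.766·x + 32.654·y = -1340.689300
det = 0.772·32.654 − 110.908·64.766 = -7157.858640
x = (1245.680698·32.654 − 110.908·-1340.689300) / -7157.858640 = -26.456184
y = (0.772·-1340.689300 − 1245.680698·64.766) / -7157.858640 = 11.415812
|P − Q| = √((-26.456184 − 30.562)² + (11.415812 − -0.437)²) = 58.237123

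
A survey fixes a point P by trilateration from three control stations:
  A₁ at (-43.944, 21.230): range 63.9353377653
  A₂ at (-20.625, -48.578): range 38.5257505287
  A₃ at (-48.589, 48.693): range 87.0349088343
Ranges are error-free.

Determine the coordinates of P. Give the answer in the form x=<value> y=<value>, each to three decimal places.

eq1: (x + 43.944)² + (y − 21.230)² = 63.9353377653²
eq2: (x + 20.625)² + (y + 48.578)² = 38.5257505287²
eq3: (x + 48.589)² + (y − 48.693)² = 87.0349088343²
eq2−eq3, eq2−eq1 (x²,y² cancel):
  -55.928·x + 194.542·y = -4144.155441
  -46.638·x + 139.616·y = -3006.918634
det = -55.928·139.616 − 194.542·-46.638 = 1264.606148
x = (-4144.155441·139.616 − 194.542·-3006.918634) / 1264.606148 = 5.046282
y = (-55.928·-3006.918634 − -4144.155441·-46.638) / 1264.606148 = -19.851379

x=5.046 y=-19.851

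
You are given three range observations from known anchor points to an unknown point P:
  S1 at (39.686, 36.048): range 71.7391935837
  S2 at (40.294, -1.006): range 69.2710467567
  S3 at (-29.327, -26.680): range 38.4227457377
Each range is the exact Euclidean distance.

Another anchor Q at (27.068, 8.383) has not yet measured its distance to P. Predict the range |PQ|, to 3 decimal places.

54.968

eq1: (x − 39.686)² + (y − 36.048)² = 71.7391935837²
eq2: (x − 40.294)² + (y + 1.006)² = 69.2710467567²
eq3: (x + 29.327)² + (y + 26.680)² = 38.4227457377²
eq1−eq2, eq1−eq3 (x²,y² cancel):
  1.216·x − 74.108·y = -901.784451
  -138.026·x − 125.456·y = 2367.662935
det = 1.216·-125.456 − -74.108·-138.026 = -10381.385304
x = (-901.784451·-125.456 − -74.108·2367.662935) / -10381.385304 = -27.799472
y = (1.216·2367.662935 − -901.784451·-138.026) / -10381.385304 = 11.712370
|P − Q| = √((-27.799472 − 27.068)² + (11.712370 − 8.383)²) = 54.968393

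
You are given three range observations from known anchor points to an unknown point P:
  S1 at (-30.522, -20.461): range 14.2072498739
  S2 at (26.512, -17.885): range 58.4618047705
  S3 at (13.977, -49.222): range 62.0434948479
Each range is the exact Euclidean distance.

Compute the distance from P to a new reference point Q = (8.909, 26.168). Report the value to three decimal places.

eq1: (x + 30.522)² + (y + 20.461)² = 14.2072498739²
eq2: (x − 26.512)² + (y + 17.885)² = 58.4618047705²
eq3: (x − 13.977)² + (y + 49.222)² = 62.0434948479²
eq3−eq1, eq3−eq2 (x²,y² cancel):
  -88.998·x + 57.522·y = 2379.632496
  25.070·x + 62.674·y = -1163.789808
det = -88.998·62.674 − 57.522·25.070 = -7019.937192
x = (2379.632496·62.674 − 57.522·-1163.789808) / -7019.937192 = -30.781558
y = (-88.998·-1163.789808 − 2379.632496·25.070) / -7019.937192 = -6.256121
|P − Q| = √((-30.781558 − 8.909)² + (-6.256121 − 26.168)²) = 51.250991

51.251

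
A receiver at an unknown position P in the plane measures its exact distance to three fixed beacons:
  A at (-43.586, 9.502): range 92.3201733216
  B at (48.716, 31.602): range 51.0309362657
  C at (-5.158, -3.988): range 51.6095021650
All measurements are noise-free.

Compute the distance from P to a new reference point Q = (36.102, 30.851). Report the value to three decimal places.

50.718

eq1: (x + 43.586)² + (y − 9.502)² = 92.3201733216²
eq2: (x − 48.716)² + (y − 31.602)² = 51.0309362657²
eq3: (x + 5.158)² + (y + 3.988)² = 51.6095021650²
eq1−eq3, eq1−eq2 (x²,y² cancel):
  76.856·x − 26.980·y = 3911.955396
  184.604·x + 44.200·y = 7300.765606
det = 76.856·44.200 − -26.980·184.604 = 8377.651120
x = (3911.955396·44.200 − -26.980·7300.765606) / 8377.651120 = 44.151168
y = (76.856·7300.765606 − 3911.955396·184.604) / 8377.651120 = -19.224359
|P − Q| = √((44.151168 − 36.102)² + (-19.224359 − 30.851)²) = 50.718149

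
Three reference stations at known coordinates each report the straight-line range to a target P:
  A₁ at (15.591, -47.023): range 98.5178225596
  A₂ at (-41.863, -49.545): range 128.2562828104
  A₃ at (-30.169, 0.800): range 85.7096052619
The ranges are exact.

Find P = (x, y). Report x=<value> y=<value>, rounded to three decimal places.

eq1: (x − 15.591)² + (y + 47.023)² = 98.5178225596²
eq2: (x + 41.863)² + (y + 49.545)² = 128.2562828104²
eq3: (x + 30.169)² + (y − 0.800)² = 85.7096052619²
eq2−eq3, eq2−eq1 (x²,y² cancel):
  23.388·x + 100.690·y = 5807.128413
  114.908·x + 5.044·y = 4990.936734
det = 23.388·5.044 − 100.690·114.908 = -11452.117448
x = (5807.128413·5.044 − 100.690·4990.936734) / -11452.117448 = 41.323909
y = (23.388·4990.936734 − 5807.128413·114.908) / -11452.117448 = 48.074733

x=41.324 y=48.075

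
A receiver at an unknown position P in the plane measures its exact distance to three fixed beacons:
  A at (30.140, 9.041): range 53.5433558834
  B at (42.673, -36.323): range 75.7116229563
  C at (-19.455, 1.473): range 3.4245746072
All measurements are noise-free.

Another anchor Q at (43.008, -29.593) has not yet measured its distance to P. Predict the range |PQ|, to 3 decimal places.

72.881

eq1: (x − 30.140)² + (y − 9.041)² = 53.5433558834²
eq2: (x − 42.673)² + (y + 36.323)² = 75.7116229563²
eq3: (x + 19.455)² + (y − 1.473)² = 3.4245746072²
eq2−eq3, eq2−eq1 (x²,y² cancel):
  -124.256·x + 75.592·y = 2960.843635
  -25.066·x + 90.728·y = 715.172914
det = -124.256·90.728 − 75.592·-25.066 = -9378.709296
x = (2960.843635·90.728 − 75.592·715.172914) / -9378.709296 = -22.878422
y = (-124.256·715.172914 − 2960.843635·-25.066) / -9378.709296 = 1.561837
|P − Q| = √((-22.878422 − 43.008)² + (1.561837 − -29.593)²) = 72.881030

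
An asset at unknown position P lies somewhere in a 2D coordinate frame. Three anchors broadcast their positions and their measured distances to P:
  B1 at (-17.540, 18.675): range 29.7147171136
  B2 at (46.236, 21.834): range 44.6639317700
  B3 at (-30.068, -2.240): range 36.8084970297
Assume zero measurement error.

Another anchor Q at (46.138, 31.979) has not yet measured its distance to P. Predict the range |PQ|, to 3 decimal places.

eq1: (x + 17.540)² + (y − 18.675)² = 29.7147171136²
eq2: (x − 46.236)² + (y − 21.834)² = 44.6639317700²
eq3: (x + 30.068)² + (y + 2.240)² = 36.8084970297²
eq2−eq1, eq2−eq3 (x²,y² cancel):
  -127.552·x − 6.318·y = -846.181639
  -152.608·x − 48.148·y = -1065.387680
det = -127.552·-48.148 − -6.318·-152.608 = 5177.196352
x = (-846.181639·-48.148 − -6.318·-1065.387680) / 5177.196352 = 6.569354
y = (-127.552·-1065.387680 − -846.181639·-152.608) / 5177.196352 = 1.305386
|P − Q| = √((6.569354 − 46.138)² + (1.305386 − 31.979)²) = 50.065441

50.065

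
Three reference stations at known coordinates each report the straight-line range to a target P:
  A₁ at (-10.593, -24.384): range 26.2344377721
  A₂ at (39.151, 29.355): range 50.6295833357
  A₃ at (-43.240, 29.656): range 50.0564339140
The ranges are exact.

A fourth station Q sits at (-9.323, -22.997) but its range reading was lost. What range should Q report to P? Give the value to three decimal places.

eq1: (x + 10.593)² + (y + 24.384)² = 26.2344377721²
eq2: (x − 39.151)² + (y − 29.355)² = 50.6295833357²
eq3: (x + 43.240)² + (y − 29.656)² = 50.0564339140²
eq2−eq1, eq2−eq3 (x²,y² cancel):
  -99.488·x − 107.478·y = 187.383263
  -164.782·x + 0.602·y = 412.367243
det = -99.488·0.602 − -107.478·-164.782 = -17770.331572
x = (187.383263·0.602 − -107.478·412.367243) / -17770.331572 = -2.500415
y = (-99.488·412.367243 − 187.383263·-164.782) / -17770.331572 = 0.571076
|P − Q| = √((-2.500415 − -9.323)² + (0.571076 − -22.997)²) = 24.535726

24.536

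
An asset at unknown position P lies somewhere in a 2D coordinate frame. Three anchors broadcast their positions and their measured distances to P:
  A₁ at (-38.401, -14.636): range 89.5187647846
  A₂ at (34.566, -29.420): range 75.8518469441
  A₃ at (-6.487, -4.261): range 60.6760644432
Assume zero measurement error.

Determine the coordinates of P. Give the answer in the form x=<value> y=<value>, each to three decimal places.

x=27.371 y=46.090

eq1: (x + 38.401)² + (y + 14.636)² = 89.5187647846²
eq2: (x − 34.566)² + (y + 29.420)² = 75.8518469441²
eq3: (x + 6.487)² + (y + 4.261)² = 60.6760644432²
eq3−eq1, eq3−eq2 (x²,y² cancel):
  -63.828·x − 20.750·y = -2703.412445
  82.106·x − 50.318·y = -71.810423
det = -63.828·-50.318 − -20.750·82.106 = 4915.396804
x = (-2703.412445·-50.318 − -20.750·-71.810423) / 4915.396804 = 27.371186
y = (-63.828·-71.810423 − -2703.412445·82.106) / 4915.396804 = 46.089849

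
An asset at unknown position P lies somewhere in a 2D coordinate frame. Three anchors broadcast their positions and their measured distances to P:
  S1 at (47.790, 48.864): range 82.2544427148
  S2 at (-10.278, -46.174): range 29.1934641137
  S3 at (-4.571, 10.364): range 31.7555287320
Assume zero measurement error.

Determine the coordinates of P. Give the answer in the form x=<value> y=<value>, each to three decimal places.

eq1: (x − 47.790)² + (y − 48.864)² = 82.2544427148²
eq2: (x + 10.278)² + (y + 46.174)² = 29.1934641137²
eq3: (x + 4.571)² + (y − 10.364)² = 31.7555287320²
eq1−eq3, eq1−eq2 (x²,y² cancel):
  -104.722·x − 77.000·y = 1214.111682
  -116.136·x − 190.076·y = 3479.635963
det = -104.722·-190.076 − -77.000·-116.136 = 10962.666872
x = (1214.111682·-190.076 − -77.000·3479.635963) / 10962.666872 = 3.389547
y = (-104.722·3479.635963 − 1214.111682·-116.136) / 10962.666872 = -20.377556

x=3.390 y=-20.378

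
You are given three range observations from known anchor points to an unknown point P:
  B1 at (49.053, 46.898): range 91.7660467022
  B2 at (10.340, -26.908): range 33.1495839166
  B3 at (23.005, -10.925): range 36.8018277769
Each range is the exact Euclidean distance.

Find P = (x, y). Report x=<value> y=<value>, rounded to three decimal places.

x=38.580 y=-44.268

eq1: (x − 49.053)² + (y − 46.898)² = 91.7660467022²
eq2: (x − 10.340)² + (y + 26.908)² = 33.1495839166²
eq3: (x − 23.005)² + (y + 10.925)² = 36.8018277769²
eq2−eq1, eq2−eq3 (x²,y² cancel):
  77.426·x + 147.612·y = -3547.449264
  25.330·x + 31.966·y = -437.850028
det = 77.426·31.966 − 147.612·25.330 = -1264.012444
x = (-3547.449264·31.966 − 147.612·-437.850028) / -1264.012444 = 38.580194
y = (77.426·-437.850028 − -3547.449264·25.330) / -1264.012444 = -44.268483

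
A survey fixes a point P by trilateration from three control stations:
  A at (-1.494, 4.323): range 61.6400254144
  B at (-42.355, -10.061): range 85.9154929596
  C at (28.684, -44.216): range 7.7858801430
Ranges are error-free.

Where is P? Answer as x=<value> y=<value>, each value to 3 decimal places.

eq1: (x + 1.494)² + (y − 4.323)² = 61.6400254144²
eq2: (x + 42.355)² + (y + 10.061)² = 85.9154929596²
eq3: (x − 28.684)² + (y + 44.216)² = 7.7858801430²
eq1−eq2, eq1−eq3 (x²,y² cancel):
  -81.722·x − 28.768·y = -1707.729816
  60.356·x − 97.078·y = 6495.778950
det = -81.722·-97.078 − -28.768·60.356 = 9669.729724
x = (-1707.729816·-97.078 − -28.768·6495.778950) / 9669.729724 = 36.469847
y = (-81.722·6495.778950 − -1707.729816·60.356) / 9669.729724 = -44.238704

x=36.470 y=-44.239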